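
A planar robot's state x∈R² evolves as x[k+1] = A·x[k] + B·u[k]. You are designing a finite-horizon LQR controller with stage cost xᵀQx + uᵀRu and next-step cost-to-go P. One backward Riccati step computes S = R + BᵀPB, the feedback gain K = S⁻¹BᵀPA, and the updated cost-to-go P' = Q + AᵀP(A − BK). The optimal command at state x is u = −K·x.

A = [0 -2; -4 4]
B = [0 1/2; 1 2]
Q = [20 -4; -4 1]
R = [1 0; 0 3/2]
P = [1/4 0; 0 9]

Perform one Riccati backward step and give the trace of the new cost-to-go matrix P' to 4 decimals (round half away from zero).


31.4019

BᵀP = [0.0000 9.0000; 0.1250 18.0000]
S = R + BᵀPB = [1 0; 0 3/2] + [9.0000 18.0000; 18.0000 36.0625] = [10.0000 18.0000; 18.0000 37.5625]
BᵀPA = [-36.0000 36.0000; -72.0000 71.7500]
K = S⁻¹·BᵀPA = [-1.0896 1.1768; -1.3947 1.3462]
A−BK = [0.6973 -2.6731; -0.1211 0.1308]
AᵀP(A−BK) = [4.3584 -4.7070; -4.7070 6.0436]
P' = Q + AᵀP(A−BK) = [24.3584 -8.7070; -8.7070 7.0436]
tr(P') = 31.4019


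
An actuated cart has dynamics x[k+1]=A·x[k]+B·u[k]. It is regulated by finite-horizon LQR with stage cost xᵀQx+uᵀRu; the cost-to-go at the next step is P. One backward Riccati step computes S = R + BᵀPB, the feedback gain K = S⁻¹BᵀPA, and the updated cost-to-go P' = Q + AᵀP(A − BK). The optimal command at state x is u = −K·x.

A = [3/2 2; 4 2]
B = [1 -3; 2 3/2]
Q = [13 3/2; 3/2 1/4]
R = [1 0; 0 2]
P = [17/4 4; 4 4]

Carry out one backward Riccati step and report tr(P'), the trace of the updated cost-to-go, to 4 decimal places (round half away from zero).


17.9485

BᵀP = [12.2500 12.0000; -6.7500 -6.0000]
S = R + BᵀPB = [1 0; 0 2] + [36.2500 -18.7500; -18.7500 11.2500] = [37.2500 -18.7500; -18.7500 13.2500]
BᵀPA = [66.3750 48.5000; -34.1250 -25.5000]
K = S⁻¹·BᵀPA = [1.6875 1.1585; -0.1875 -0.2852]
A−BK = [-0.7500 -0.0141; 0.9063 0.1109]
AᵀP(A−BK) = [3.1563 2.1250; 2.1250 1.5423]
P' = Q + AᵀP(A−BK) = [16.1563 3.6250; 3.6250 1.7923]
tr(P') = 17.9485


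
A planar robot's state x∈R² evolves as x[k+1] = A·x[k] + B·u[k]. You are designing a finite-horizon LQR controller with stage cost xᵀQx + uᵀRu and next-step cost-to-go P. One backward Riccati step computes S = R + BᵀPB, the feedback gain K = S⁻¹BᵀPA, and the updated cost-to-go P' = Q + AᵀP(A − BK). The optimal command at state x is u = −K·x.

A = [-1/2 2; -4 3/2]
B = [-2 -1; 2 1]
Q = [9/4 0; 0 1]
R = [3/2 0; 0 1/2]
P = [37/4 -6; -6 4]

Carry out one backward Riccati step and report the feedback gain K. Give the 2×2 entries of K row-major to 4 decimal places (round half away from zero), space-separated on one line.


BᵀP = [-30.5000 20.0000; -15.2500 10.0000]
S = R + BᵀPB = [3/2 0; 0 1/2] + [101.0000 50.5000; 50.5000 25.2500] = [102.5000 50.5000; 50.5000 25.7500]
BᵀPA = [-64.7500 -31.0000; -32.3750 -15.5000]
K = S⁻¹·BᵀPA = [-0.3633 -0.1739; -0.5449 -0.2609]
A−BK = [-1.7714 1.3913; -2.7286 2.1087]
AᵀP(A−BK) = [1.1513 -0.4565; -0.4565 0.5652]
P' = Q + AᵀP(A−BK) = [3.4013 -0.4565; -0.4565 1.5652]
tr(P') = 4.9665

-0.3633 -0.1739 -0.5449 -0.2609


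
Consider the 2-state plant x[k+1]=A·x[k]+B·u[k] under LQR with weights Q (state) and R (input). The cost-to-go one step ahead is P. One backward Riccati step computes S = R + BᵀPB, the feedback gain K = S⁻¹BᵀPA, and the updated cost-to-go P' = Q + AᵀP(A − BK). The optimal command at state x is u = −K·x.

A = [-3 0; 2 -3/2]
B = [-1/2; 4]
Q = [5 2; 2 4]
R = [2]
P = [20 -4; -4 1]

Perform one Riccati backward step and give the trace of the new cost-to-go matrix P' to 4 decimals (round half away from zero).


33.4808

BᵀP = [-26.0000 6.0000]
S = R + BᵀPB = [2] + [37.0000] = [39.0000]
BᵀPA = [90.0000 -9.0000]
K = S⁻¹·BᵀPA = [2.3077 -0.2308]
A−BK = [-1.8462 -0.1154; -7.2308 -0.5769]
AᵀP(A−BK) = [24.3077 -0.2308; -0.2308 0.1731]
P' = Q + AᵀP(A−BK) = [29.3077 1.7692; 1.7692 4.1731]
tr(P') = 33.4808


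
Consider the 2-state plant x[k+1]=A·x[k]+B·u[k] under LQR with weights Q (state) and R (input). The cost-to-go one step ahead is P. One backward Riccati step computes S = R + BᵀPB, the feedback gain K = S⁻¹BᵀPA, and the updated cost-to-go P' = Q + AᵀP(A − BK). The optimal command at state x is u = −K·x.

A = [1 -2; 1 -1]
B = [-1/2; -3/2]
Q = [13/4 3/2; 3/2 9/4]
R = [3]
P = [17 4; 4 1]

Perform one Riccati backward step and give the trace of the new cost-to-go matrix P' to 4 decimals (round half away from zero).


27.4516

BᵀP = [-14.5000 -3.5000]
S = R + BᵀPB = [3] + [12.5000] = [15.5000]
BᵀPA = [-18.0000 32.5000]
K = S⁻¹·BᵀPA = [-1.1613 2.0968]
A−BK = [0.4194 -0.9516; -0.7419 2.1452]
AᵀP(A−BK) = [5.0968 -9.2581; -9.2581 16.8548]
P' = Q + AᵀP(A−BK) = [8.3468 -7.7581; -7.7581 19.1048]
tr(P') = 27.4516


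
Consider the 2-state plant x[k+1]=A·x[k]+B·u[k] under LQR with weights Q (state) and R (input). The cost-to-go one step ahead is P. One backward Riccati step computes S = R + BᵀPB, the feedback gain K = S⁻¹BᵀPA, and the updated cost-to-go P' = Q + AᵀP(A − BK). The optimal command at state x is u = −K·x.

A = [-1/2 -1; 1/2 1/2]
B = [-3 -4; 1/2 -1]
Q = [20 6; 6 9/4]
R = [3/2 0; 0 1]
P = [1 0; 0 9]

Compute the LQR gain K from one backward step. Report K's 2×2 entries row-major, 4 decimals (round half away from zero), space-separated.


0.4223 0.5095 -0.2180 -0.1662

BᵀP = [-3.0000 4.5000; -4.0000 -9.0000]
S = R + BᵀPB = [3/2 0; 0 1] + [11.2500 7.5000; 7.5000 25.0000] = [12.7500 7.5000; 7.5000 26.0000]
BᵀPA = [3.7500 5.2500; -2.5000 -0.5000]
K = S⁻¹·BᵀPA = [0.4223 0.5095; -0.2180 -0.1662]
A−BK = [-0.1049 -0.1362; 0.0708 0.0790]
AᵀP(A−BK) = [0.3713 0.4237; 0.4237 0.4918]
P' = Q + AᵀP(A−BK) = [20.3713 6.4237; 6.4237 2.7418]
tr(P') = 23.1131


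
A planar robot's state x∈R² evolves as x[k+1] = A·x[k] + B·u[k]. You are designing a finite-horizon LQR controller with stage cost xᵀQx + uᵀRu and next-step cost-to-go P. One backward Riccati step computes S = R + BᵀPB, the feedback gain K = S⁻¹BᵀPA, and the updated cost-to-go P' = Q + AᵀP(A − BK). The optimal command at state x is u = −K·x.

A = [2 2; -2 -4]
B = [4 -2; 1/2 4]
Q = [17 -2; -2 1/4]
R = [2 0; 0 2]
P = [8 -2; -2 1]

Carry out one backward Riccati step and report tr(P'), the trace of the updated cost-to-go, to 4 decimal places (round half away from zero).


BᵀP = [31.0000 -7.5000; -24.0000 8.0000]
S = R + BᵀPB = [2 0; 0 2] + [120.2500 -92.0000; -92.0000 80.0000] = [122.2500 -92.0000; -92.0000 82.0000]
BᵀPA = [77.0000 92.0000; -64.0000 -80.0000]
K = S⁻¹·BᵀPA = [0.2730 0.1179; -0.4742 -0.8433]
A−BK = [-0.0404 -0.1583; -0.2397 -0.6857]
AᵀP(A−BK) = [0.6306 0.9484; 0.9484 1.6866]
P' = Q + AᵀP(A−BK) = [17.6306 -1.0516; -1.0516 1.9366]
tr(P') = 19.5672

19.5672


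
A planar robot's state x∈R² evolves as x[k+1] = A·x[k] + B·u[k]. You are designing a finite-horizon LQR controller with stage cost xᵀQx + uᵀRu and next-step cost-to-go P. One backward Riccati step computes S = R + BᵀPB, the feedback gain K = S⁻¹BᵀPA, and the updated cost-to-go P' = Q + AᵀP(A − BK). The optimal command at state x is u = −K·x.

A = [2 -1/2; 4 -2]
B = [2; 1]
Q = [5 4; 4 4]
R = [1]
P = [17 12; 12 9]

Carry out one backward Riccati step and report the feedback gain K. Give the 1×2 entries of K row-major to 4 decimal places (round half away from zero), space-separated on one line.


BᵀP = [46.0000 33.0000]
S = R + BᵀPB = [1] + [125.0000] = [126.0000]
BᵀPA = [224.0000 -89.0000]
K = S⁻¹·BᵀPA = [1.7778 -0.7063]
A−BK = [-1.5556 0.9127; 2.2222 -1.2937]
AᵀP(A−BK) = [5.7778 -2.7778; -2.7778 1.3849]
P' = Q + AᵀP(A−BK) = [10.7778 1.2222; 1.2222 5.3849]
tr(P') = 16.1627

1.7778 -0.7063


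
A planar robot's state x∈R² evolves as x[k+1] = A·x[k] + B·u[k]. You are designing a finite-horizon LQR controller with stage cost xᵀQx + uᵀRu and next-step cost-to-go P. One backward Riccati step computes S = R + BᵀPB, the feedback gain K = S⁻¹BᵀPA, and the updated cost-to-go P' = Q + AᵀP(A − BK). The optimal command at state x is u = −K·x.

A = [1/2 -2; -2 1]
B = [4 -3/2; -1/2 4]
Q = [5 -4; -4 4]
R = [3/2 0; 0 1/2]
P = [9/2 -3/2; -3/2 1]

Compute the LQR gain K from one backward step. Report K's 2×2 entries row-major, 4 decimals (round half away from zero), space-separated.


BᵀP = [18.7500 -6.5000; -12.7500 6.2500]
S = R + BᵀPB = [3/2 0; 0 1/2] + [78.2500 -54.1250; -54.1250 44.1250] = [79.7500 -54.1250; -54.1250 44.6250]
BᵀPA = [22.3750 -44.0000; -18.8750 31.7500]
K = S⁻¹·BᵀPA = [-0.0367 -0.3894; -0.4675 0.2392]
A−BK = [-0.0543 -0.0837; -0.1482 -0.1516]
AᵀP(A−BK) = [0.1224 -0.0225; -0.0225 0.2725]
P' = Q + AᵀP(A−BK) = [5.1224 -4.0225; -4.0225 4.2725]
tr(P') = 9.3949

-0.0367 -0.3894 -0.4675 0.2392


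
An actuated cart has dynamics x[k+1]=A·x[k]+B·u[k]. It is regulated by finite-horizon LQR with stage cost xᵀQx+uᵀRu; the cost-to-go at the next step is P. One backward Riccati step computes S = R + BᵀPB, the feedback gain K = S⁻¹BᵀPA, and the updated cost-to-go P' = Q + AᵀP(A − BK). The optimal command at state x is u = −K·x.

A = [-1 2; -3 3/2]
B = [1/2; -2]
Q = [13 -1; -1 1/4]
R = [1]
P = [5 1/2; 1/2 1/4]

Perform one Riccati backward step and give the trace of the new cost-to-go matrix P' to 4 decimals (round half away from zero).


43.7500

BᵀP = [1.5000 -0.2500]
S = R + BᵀPB = [1] + [1.2500] = [2.2500]
BᵀPA = [-0.7500 2.6250]
K = S⁻¹·BᵀPA = [-0.3333 1.1667]
A−BK = [-0.8333 1.4167; -3.6667 3.8333]
AᵀP(A−BK) = [10.0000 -14.0000; -14.0000 20.5000]
P' = Q + AᵀP(A−BK) = [23.0000 -15.0000; -15.0000 20.7500]
tr(P') = 43.7500


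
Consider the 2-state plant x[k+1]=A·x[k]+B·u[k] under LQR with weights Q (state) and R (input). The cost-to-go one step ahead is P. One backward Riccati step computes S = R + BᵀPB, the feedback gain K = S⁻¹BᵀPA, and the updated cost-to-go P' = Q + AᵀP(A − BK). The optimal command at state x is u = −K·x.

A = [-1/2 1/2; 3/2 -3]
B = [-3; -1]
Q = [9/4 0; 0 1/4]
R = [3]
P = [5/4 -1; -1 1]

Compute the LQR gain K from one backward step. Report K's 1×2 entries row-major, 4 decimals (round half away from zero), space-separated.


BᵀP = [-2.7500 2.0000]
S = R + BᵀPB = [3] + [6.2500] = [9.2500]
BᵀPA = [4.3750 -7.3750]
K = S⁻¹·BᵀPA = [0.4730 -0.7973]
A−BK = [0.9189 -1.8919; 1.9730 -3.7973]
AᵀP(A−BK) = [1.9932 -3.5743; -3.5743 6.4324]
P' = Q + AᵀP(A−BK) = [4.2432 -3.5743; -3.5743 6.6824]
tr(P') = 10.9257

0.4730 -0.7973


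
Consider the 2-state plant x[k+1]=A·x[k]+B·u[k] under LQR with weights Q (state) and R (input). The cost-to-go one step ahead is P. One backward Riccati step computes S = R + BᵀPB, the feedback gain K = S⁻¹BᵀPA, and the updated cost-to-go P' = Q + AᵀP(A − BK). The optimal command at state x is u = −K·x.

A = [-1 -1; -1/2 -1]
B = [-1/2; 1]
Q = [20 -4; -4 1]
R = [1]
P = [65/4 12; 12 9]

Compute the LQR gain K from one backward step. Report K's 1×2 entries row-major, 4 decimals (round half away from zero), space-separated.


-2.6061 -3.3333

BᵀP = [3.8750 3.0000]
S = R + BᵀPB = [1] + [1.0625] = [2.0625]
BᵀPA = [-5.3750 -6.8750]
K = S⁻¹·BᵀPA = [-2.6061 -3.3333]
A−BK = [-2.3030 -2.6667; 2.1061 2.3333]
AᵀP(A−BK) = [16.4924 20.8333; 20.8333 26.3333]
P' = Q + AᵀP(A−BK) = [36.4924 16.8333; 16.8333 27.3333]
tr(P') = 63.8258


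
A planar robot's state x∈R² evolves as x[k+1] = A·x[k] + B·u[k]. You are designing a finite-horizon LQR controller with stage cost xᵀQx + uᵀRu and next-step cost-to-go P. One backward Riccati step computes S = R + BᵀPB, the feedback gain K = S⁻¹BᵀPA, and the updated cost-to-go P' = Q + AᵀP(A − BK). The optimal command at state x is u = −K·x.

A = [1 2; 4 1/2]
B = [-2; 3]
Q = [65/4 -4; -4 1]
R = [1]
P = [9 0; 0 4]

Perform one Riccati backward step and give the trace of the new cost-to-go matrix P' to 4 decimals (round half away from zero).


102.5925

BᵀP = [-18.0000 12.0000]
S = R + BᵀPB = [1] + [72.0000] = [73.0000]
BᵀPA = [30.0000 -30.0000]
K = S⁻¹·BᵀPA = [0.4110 -0.4110]
A−BK = [1.8219 1.1781; 2.7671 1.7329]
AᵀP(A−BK) = [60.6712 38.3288; 38.3288 24.6712]
P' = Q + AᵀP(A−BK) = [76.9212 34.3288; 34.3288 25.6712]
tr(P') = 102.5925


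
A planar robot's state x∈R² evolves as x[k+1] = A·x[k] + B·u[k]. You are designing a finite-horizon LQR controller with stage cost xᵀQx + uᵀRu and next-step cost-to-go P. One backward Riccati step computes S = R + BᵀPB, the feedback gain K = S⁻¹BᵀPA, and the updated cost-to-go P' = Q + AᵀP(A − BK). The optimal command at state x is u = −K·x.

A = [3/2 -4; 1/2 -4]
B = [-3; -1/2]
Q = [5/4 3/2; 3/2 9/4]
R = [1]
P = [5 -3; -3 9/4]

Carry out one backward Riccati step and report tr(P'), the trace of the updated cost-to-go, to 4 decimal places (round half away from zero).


BᵀP = [-13.5000 7.8750]
S = R + BᵀPB = [1] + [36.5625] = [37.5625]
BᵀPA = [-16.3125 22.5000]
K = S⁻¹·BᵀPA = [-0.4343 0.5990]
A−BK = [0.1972 -2.2030; 0.2829 -3.7005]
AᵀP(A−BK) = [0.2284 -0.7288; -0.7288 6.5225]
P' = Q + AᵀP(A−BK) = [1.4784 0.7712; 0.7712 8.7725]
tr(P') = 10.2508

10.2508


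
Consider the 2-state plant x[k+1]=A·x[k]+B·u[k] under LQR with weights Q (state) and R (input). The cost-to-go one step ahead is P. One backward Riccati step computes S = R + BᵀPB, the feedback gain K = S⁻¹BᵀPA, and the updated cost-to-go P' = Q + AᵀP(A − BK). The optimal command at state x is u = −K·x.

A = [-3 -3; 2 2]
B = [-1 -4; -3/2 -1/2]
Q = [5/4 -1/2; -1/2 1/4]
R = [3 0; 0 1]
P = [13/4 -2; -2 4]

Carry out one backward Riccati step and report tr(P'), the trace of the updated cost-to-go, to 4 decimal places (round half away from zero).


16.0246

BᵀP = [-0.2500 -4.0000; -12.0000 6.0000]
S = R + BᵀPB = [3 0; 0 1] + [6.2500 3.0000; 3.0000 45.0000] = [9.2500 3.0000; 3.0000 46.0000]
BᵀPA = [-7.2500 -7.2500; 48.0000 48.0000]
K = S⁻¹·BᵀPA = [-1.1465 -1.1465; 1.1182 1.1182]
A−BK = [0.3265 0.3265; 0.8394 0.8394]
AᵀP(A−BK) = [7.2623 7.2623; 7.2623 7.2623]
P' = Q + AᵀP(A−BK) = [8.5123 6.7623; 6.7623 7.5123]
tr(P') = 16.0246


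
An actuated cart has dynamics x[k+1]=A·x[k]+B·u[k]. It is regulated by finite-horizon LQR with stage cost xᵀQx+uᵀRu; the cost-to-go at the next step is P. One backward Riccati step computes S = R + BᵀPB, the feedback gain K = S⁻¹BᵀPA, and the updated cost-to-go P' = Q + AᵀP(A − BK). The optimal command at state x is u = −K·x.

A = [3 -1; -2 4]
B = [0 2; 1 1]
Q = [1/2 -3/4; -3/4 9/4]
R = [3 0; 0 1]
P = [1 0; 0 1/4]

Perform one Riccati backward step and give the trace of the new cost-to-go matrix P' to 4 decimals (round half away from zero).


BᵀP = [0.0000 0.2500; 2.0000 0.2500]
S = R + BᵀPB = [3 0; 0 1] + [0.2500 0.2500; 0.2500 4.2500] = [3.2500 0.2500; 0.2500 5.2500]
BᵀPA = [-0.5000 1.0000; 5.5000 -1.0000]
K = S⁻¹·BᵀPA = [-0.2353 0.3235; 1.0588 -0.2059]
A−BK = [0.8824 -0.5882; -2.8235 3.8824]
AᵀP(A−BK) = [4.0588 -3.7059; -3.7059 4.4706]
P' = Q + AᵀP(A−BK) = [4.5588 -4.4559; -4.4559 6.7206]
tr(P') = 11.2794

11.2794


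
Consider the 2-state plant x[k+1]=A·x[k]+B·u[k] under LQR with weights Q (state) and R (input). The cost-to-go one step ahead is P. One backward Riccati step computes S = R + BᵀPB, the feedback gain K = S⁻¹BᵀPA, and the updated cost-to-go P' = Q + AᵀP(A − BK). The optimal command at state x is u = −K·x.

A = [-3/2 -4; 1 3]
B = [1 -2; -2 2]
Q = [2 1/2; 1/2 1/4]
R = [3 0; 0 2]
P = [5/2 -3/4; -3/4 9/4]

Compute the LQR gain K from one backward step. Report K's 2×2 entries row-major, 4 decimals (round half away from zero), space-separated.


-0.0950 -0.3321 0.5182 1.4021

BᵀP = [4.0000 -5.2500; -6.5000 6.0000]
S = R + BᵀPB = [3 0; 0 2] + [14.5000 -18.5000; -18.5000 25.0000] = [17.5000 -18.5000; -18.5000 27.0000]
BᵀPA = [-11.2500 -31.7500; 15.7500 44.0000]
K = S⁻¹·BᵀPA = [-0.0950 -0.3321; 0.5182 1.4021]
A−BK = [-0.3685 -0.8637; -0.2265 -0.4683]
AᵀP(A−BK) = [0.8940 2.3061; 2.3061 6.0144]
P' = Q + AᵀP(A−BK) = [2.8940 2.8061; 2.8061 6.2644]
tr(P') = 9.1583


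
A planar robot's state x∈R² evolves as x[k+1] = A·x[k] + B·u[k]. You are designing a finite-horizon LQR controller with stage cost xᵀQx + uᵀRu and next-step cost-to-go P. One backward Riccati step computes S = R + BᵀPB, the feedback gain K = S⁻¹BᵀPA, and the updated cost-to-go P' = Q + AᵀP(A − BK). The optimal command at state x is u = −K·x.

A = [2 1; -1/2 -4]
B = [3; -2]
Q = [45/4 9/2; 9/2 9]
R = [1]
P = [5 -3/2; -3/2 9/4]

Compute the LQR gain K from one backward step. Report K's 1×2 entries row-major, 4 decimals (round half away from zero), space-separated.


BᵀP = [18.0000 -9.0000]
S = R + BᵀPB = [1] + [72.0000] = [73.0000]
BᵀPA = [40.5000 54.0000]
K = S⁻¹·BᵀPA = [0.5548 0.7397]
A−BK = [0.3356 -1.2192; 0.6096 -2.5205]
AᵀP(A−BK) = [1.0933 -2.7089; -2.7089 13.0548]
P' = Q + AᵀP(A−BK) = [12.3433 1.7911; 1.7911 22.0548]
tr(P') = 34.3981

0.5548 0.7397


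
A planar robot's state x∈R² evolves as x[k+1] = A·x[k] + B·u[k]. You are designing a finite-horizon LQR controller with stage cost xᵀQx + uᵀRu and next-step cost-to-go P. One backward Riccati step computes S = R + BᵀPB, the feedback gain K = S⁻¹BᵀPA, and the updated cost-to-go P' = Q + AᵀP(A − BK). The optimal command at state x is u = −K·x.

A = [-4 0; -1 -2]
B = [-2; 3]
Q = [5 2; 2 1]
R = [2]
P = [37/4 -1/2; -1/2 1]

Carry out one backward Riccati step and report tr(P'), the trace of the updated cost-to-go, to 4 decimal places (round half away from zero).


46.8519

BᵀP = [-20.0000 4.0000]
S = R + BᵀPB = [2] + [52.0000] = [54.0000]
BᵀPA = [76.0000 -8.0000]
K = S⁻¹·BᵀPA = [1.4074 -0.1481]
A−BK = [-1.1852 -0.2963; -5.2222 -1.5556]
AᵀP(A−BK) = [38.0370 9.2593; 9.2593 2.8148]
P' = Q + AᵀP(A−BK) = [43.0370 11.2593; 11.2593 3.8148]
tr(P') = 46.8519


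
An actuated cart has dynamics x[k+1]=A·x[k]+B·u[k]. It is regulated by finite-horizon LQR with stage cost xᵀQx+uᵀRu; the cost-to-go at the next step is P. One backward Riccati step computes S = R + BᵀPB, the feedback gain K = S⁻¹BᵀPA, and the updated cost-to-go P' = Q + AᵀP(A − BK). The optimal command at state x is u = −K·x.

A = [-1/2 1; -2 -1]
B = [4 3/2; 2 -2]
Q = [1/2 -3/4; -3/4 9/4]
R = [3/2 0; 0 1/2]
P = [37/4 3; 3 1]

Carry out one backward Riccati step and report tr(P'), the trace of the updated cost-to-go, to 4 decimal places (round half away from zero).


BᵀP = [43.0000 14.0000; 7.8750 2.5000]
S = R + BᵀPB = [3/2 0; 0 1/2] + [200.0000 36.5000; 36.5000 6.8125] = [201.5000 36.5000; 36.5000 7.3125]
BᵀPA = [-49.5000 29.0000; -8.9375 5.3750]
K = S⁻¹·BᵀPA = [-0.2532 0.1124; 0.0414 0.1739]
A−BK = [0.4505 0.2894; -1.4109 -0.8770]
AᵀP(A−BK) = [0.1513 -0.0060; -0.0060 0.0551]
P' = Q + AᵀP(A−BK) = [0.6513 -0.7560; -0.7560 2.3051]
tr(P') = 2.9564

2.9564


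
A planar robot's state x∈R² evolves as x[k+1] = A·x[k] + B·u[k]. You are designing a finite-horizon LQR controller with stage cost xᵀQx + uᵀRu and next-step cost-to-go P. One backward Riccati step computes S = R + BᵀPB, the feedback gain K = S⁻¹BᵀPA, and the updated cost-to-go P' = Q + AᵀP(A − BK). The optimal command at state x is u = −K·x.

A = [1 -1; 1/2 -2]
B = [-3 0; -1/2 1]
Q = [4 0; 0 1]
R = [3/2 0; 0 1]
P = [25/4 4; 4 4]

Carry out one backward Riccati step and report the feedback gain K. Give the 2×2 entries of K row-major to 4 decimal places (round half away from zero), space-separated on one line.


-0.3471 0.4802 0.2282 -1.0555

BᵀP = [-20.7500 -14.0000; 4.0000 4.0000]
S = R + BᵀPB = [3/2 0; 0 1] + [69.2500 -14.0000; -14.0000 4.0000] = [70.7500 -14.0000; -14.0000 5.0000]
BᵀPA = [-27.7500 48.7500; 6.0000 -12.0000]
K = S⁻¹·BᵀPA = [-0.3471 0.4802; 0.2282 -1.0555]
A−BK = [-0.0412 0.4406; 0.0983 -0.7044]
AᵀP(A−BK) = [0.2496 -0.5919; -0.5919 2.1751]
P' = Q + AᵀP(A−BK) = [4.2496 -0.5919; -0.5919 3.1751]
tr(P') = 7.4247


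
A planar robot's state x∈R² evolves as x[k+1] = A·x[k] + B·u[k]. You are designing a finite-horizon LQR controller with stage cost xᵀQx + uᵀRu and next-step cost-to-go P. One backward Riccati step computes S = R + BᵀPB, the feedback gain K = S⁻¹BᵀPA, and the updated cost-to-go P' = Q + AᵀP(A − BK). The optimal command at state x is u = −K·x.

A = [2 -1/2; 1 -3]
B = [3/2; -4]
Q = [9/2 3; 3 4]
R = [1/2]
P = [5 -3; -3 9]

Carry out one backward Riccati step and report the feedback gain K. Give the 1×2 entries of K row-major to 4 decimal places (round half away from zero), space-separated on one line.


-0.0078 0.5828

BᵀP = [19.5000 -40.5000]
S = R + BᵀPB = [1/2] + [191.2500] = [191.7500]
BᵀPA = [-1.5000 111.7500]
K = S⁻¹·BᵀPA = [-0.0078 0.5828]
A−BK = [2.0117 -1.3742; 0.9687 -0.6688]
AᵀP(A−BK) = [16.9883 -11.6258; -11.6258 8.1232]
P' = Q + AᵀP(A−BK) = [21.4883 -8.6258; -8.6258 12.1232]
tr(P') = 33.6115


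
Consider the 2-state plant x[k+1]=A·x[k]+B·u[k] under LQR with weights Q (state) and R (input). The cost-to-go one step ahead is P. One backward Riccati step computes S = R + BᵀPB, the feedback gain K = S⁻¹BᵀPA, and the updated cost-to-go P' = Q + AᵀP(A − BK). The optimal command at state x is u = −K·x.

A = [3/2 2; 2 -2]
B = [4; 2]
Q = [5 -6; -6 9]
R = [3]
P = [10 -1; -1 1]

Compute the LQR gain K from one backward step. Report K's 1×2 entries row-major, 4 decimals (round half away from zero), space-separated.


BᵀP = [38.0000 -2.0000]
S = R + BᵀPB = [3] + [148.0000] = [151.0000]
BᵀPA = [53.0000 80.0000]
K = S⁻¹·BᵀPA = [0.3510 0.5298]
A−BK = [0.0960 -0.1192; 1.2980 -3.0596]
AᵀP(A−BK) = [1.8974 -3.0795; -3.0795 9.6159]
P' = Q + AᵀP(A−BK) = [6.8974 -9.0795; -9.0795 18.6159]
tr(P') = 25.5132

0.3510 0.5298


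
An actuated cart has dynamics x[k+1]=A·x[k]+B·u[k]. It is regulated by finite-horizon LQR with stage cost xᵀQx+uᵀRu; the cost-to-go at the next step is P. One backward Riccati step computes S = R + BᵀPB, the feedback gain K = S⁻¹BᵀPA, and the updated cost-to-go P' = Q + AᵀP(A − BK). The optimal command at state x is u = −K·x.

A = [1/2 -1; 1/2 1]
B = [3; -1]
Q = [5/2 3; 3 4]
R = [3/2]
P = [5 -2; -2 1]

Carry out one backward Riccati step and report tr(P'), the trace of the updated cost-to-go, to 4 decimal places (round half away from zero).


BᵀP = [17.0000 -7.0000]
S = R + BᵀPB = [3/2] + [58.0000] = [59.5000]
BᵀPA = [5.0000 -24.0000]
K = S⁻¹·BᵀPA = [0.0840 -0.4034]
A−BK = [0.2479 0.2101; 0.5840 0.5966]
AᵀP(A−BK) = [0.0798 0.0168; 0.0168 0.3193]
P' = Q + AᵀP(A−BK) = [2.5798 3.0168; 3.0168 4.3193]
tr(P') = 6.8992

6.8992


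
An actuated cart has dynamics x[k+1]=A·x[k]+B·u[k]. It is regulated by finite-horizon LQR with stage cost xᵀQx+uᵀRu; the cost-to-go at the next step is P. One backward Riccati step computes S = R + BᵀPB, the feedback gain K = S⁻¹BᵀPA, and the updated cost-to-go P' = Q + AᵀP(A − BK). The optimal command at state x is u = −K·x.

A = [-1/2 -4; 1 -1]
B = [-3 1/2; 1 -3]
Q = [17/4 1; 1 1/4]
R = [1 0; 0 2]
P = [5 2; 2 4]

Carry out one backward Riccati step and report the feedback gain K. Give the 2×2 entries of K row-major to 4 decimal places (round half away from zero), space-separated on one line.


0.1148 1.4312 -0.2765 0.7734

BᵀP = [-13.0000 -2.0000; -3.5000 -11.0000]
S = R + BᵀPB = [1 0; 0 2] + [37.0000 -0.5000; -0.5000 31.2500] = [38.0000 -0.5000; -0.5000 33.2500]
BᵀPA = [4.5000 54.0000; -9.2500 25.0000]
K = S⁻¹·BᵀPA = [0.1148 1.4312; -0.2765 0.7734]
A−BK = [-0.0174 -0.0930; 0.0558 -0.1110]
AᵀP(A−BK) = [0.1761 -0.2866; -0.2866 3.3786]
P' = Q + AᵀP(A−BK) = [4.4261 0.7134; 0.7134 3.6286]
tr(P') = 8.0547


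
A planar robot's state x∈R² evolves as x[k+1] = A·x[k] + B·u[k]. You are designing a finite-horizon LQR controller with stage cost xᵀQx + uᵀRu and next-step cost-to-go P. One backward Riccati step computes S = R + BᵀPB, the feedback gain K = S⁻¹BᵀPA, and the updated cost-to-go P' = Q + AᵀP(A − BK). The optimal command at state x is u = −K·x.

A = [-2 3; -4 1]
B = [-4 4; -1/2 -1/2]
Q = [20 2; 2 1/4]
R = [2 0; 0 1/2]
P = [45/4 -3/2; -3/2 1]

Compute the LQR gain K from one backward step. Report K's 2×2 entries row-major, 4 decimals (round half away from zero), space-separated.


1.0672 -0.4327 0.6765 0.2836

BᵀP = [-44.2500 5.5000; 45.7500 -6.5000]
S = R + BᵀPB = [2 0; 0 1/2] + [174.2500 -179.7500; -179.7500 186.2500] = [176.2500 -179.7500; -179.7500 186.7500]
BᵀPA = [66.5000 -127.2500; -65.5000 130.7500]
K = S⁻¹·BᵀPA = [1.0672 -0.4327; 0.6765 0.2836]
A−BK = [-0.4370 0.1346; -3.1282 0.9255]
AᵀP(A−BK) = [10.3395 -3.1462; -3.1462 1.1013]
P' = Q + AᵀP(A−BK) = [30.3395 -1.1462; -1.1462 1.3513]
tr(P') = 31.6908


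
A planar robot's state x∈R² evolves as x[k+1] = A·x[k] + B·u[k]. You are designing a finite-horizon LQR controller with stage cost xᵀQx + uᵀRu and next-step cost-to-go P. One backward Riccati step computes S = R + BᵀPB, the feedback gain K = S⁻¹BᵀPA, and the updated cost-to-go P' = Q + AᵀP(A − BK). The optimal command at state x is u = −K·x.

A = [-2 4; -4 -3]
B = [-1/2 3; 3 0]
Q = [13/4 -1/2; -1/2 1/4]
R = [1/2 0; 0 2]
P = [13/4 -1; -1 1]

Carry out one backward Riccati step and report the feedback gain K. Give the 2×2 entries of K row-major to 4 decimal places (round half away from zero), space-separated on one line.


BᵀP = [-4.6250 3.5000; 9.7500 -3.0000]
S = R + BᵀPB = [1/2 0; 0 2] + [12.8125 -13.8750; -13.8750 29.2500] = [13.3125 -13.8750; -13.8750 31.2500]
BᵀPA = [-4.7500 -29.0000; -7.5000 48.0000]
K = S⁻¹·BᵀPA = [-1.1298 -1.0749; -0.7416 1.0587]
A−BK = [-0.3400 0.2864; -0.6107 0.2248]
AᵀP(A−BK) = [2.0716 -1.1655; -1.1655 3.0078]
P' = Q + AᵀP(A−BK) = [5.3216 -1.6655; -1.6655 3.2578]
tr(P') = 8.5794

-1.1298 -1.0749 -0.7416 1.0587


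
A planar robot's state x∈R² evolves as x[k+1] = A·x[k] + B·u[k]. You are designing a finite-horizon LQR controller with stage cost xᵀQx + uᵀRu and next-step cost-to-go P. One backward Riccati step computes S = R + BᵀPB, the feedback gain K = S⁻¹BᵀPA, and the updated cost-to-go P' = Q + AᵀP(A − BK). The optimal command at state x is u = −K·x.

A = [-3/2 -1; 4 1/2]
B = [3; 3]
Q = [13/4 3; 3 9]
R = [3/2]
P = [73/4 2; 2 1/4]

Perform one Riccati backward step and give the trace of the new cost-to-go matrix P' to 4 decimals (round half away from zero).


BᵀP = [60.7500 6.7500]
S = R + BᵀPB = [3/2] + [202.5000] = [204.0000]
BᵀPA = [-64.1250 -57.3750]
K = S⁻¹·BᵀPA = [-0.3143 -0.2813]
A−BK = [-0.5570 -0.1563; 4.9430 1.3438]
AᵀP(A−BK) = [0.9056 0.3398; 0.3398 0.1758]
P' = Q + AᵀP(A−BK) = [4.1556 3.3398; 3.3398 9.1758]
tr(P') = 13.3313

13.3313


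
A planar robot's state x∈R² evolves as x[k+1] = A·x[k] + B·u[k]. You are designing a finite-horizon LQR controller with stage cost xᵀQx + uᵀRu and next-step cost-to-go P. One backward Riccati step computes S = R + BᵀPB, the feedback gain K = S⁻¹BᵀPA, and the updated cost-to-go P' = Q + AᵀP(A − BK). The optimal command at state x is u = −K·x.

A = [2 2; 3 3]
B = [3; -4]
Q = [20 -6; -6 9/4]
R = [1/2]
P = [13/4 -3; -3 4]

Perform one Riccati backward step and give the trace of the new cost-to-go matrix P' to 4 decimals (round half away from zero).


36.2771

BᵀP = [21.7500 -25.0000]
S = R + BᵀPB = [1/2] + [165.2500] = [165.7500]
BᵀPA = [-31.5000 -31.5000]
K = S⁻¹·BᵀPA = [-0.1900 -0.1900]
A−BK = [2.5701 2.5701; 2.2398 2.2398]
AᵀP(A−BK) = [7.0136 7.0136; 7.0136 7.0136]
P' = Q + AᵀP(A−BK) = [27.0136 1.0136; 1.0136 9.2636]
tr(P') = 36.2771


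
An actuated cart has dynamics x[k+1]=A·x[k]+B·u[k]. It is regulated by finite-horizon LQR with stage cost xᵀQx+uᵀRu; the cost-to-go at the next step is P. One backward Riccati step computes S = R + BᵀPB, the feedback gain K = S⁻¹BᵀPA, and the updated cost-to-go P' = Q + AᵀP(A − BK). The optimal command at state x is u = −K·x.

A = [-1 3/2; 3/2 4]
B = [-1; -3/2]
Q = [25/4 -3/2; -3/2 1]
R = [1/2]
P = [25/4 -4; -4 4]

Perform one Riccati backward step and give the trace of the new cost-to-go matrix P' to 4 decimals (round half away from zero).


BᵀP = [-0.2500 -2.0000]
S = R + BᵀPB = [1/2] + [3.2500] = [3.7500]
BᵀPA = [-2.7500 -8.3750]
K = S⁻¹·BᵀPA = [-0.7333 -2.2333]
A−BK = [-1.7333 -0.7333; 0.4000 0.6500]
AᵀP(A−BK) = [25.2333 15.4833; 15.4833 11.3583]
P' = Q + AᵀP(A−BK) = [31.4833 13.9833; 13.9833 12.3583]
tr(P') = 43.8417

43.8417


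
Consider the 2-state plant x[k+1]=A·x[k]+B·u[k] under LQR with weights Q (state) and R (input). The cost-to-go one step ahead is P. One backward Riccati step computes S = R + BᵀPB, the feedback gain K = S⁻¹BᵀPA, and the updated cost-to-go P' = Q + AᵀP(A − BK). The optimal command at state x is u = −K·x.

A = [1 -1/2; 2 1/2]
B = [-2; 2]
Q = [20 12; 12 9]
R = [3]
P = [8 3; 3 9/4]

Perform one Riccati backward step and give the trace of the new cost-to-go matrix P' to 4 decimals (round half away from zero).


BᵀP = [-10.0000 -1.5000]
S = R + BᵀPB = [3] + [17.0000] = [20.0000]
BᵀPA = [-13.0000 4.2500]
K = S⁻¹·BᵀPA = [-0.6500 0.2125]
A−BK = [-0.3000 -0.0750; 3.3000 0.0750]
AᵀP(A−BK) = [20.5500 -0.4875; -0.4875 0.1594]
P' = Q + AᵀP(A−BK) = [40.5500 11.5125; 11.5125 9.1594]
tr(P') = 49.7094

49.7094


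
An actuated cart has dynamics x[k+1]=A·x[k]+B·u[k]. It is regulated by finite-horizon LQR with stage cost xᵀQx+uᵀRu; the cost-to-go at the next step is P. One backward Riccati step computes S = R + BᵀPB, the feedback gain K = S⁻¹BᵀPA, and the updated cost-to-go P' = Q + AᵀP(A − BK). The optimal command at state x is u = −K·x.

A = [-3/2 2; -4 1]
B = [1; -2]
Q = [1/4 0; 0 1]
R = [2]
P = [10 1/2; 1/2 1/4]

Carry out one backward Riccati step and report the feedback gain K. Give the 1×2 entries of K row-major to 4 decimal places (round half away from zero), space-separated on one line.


BᵀP = [9.0000 0.0000]
S = R + BᵀPB = [2] + [9.0000] = [11.0000]
BᵀPA = [-13.5000 18.0000]
K = S⁻¹·BᵀPA = [-1.2273 1.6364]
A−BK = [-0.2727 0.3636; -6.4545 4.2727]
AᵀP(A−BK) = [15.9318 -13.6591; -13.6591 12.7955]
P' = Q + AᵀP(A−BK) = [16.1818 -13.6591; -13.6591 13.7955]
tr(P') = 29.9773

-1.2273 1.6364


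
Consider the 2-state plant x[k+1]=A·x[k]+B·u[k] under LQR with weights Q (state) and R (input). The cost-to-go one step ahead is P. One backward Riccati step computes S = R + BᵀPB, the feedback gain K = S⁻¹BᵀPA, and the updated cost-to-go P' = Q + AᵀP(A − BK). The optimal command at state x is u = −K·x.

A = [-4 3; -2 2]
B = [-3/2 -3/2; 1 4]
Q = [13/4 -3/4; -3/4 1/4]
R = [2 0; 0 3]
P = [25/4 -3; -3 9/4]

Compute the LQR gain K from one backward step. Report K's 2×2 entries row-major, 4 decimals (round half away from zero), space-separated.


1.5168 -1.1571 -0.1191 0.1751

BᵀP = [-12.3750 6.7500; -21.3750 13.5000]
S = R + BᵀPB = [2 0; 0 3] + [25.3125 45.5625; 45.5625 86.0625] = [27.3125 45.5625; 45.5625 89.0625]
BᵀPA = [36.0000 -23.6250; 58.5000 -37.1250]
K = S⁻¹·BᵀPA = [1.5168 -1.1571; -0.1191 0.1751]
A−BK = [-1.9035 1.5270; -3.0404 2.4567]
AᵀP(A−BK) = [13.3640 -10.5881; -10.5881 8.4144]
P' = Q + AᵀP(A−BK) = [16.6140 -11.3381; -11.3381 8.6644]
tr(P') = 25.2784


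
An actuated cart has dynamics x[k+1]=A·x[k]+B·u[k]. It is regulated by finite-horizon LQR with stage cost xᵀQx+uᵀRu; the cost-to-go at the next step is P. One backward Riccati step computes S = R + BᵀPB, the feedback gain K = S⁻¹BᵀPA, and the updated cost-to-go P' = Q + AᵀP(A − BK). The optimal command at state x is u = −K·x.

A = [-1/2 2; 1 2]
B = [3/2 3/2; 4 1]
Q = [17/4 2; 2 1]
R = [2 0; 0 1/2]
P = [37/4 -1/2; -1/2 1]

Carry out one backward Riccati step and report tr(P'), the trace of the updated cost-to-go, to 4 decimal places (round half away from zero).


BᵀP = [11.8750 3.2500; 13.3750 0.2500]
S = R + BᵀPB = [2 0; 0 1/2] + [30.8125 21.0625; 21.0625 20.3125] = [32.8125 21.0625; 21.0625 20.8125]
BᵀPA = [-2.6875 30.2500; -6.4375 27.2500]
K = S⁻¹·BᵀPA = [0.3329 0.2325; -0.6462 1.0740]
A−BK = [-0.0300 0.0402; 0.3146 -0.0039]
AᵀP(A−BK) = [0.5472 -0.2110; -0.2110 0.7000]
P' = Q + AᵀP(A−BK) = [4.7972 1.7890; 1.7890 1.7000]
tr(P') = 6.4972

6.4972


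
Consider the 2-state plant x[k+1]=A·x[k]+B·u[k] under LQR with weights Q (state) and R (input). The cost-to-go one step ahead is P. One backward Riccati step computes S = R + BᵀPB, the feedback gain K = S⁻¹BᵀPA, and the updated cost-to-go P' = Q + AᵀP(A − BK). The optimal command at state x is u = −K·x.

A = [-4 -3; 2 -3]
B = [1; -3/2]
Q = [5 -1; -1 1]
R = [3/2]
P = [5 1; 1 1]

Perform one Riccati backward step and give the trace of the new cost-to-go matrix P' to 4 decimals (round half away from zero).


92.7826

BᵀP = [3.5000 -0.5000]
S = R + BᵀPB = [3/2] + [4.2500] = [5.7500]
BᵀPA = [-15.0000 -9.0000]
K = S⁻¹·BᵀPA = [-2.6087 -1.5652]
A−BK = [-1.3913 -1.4348; -1.9130 -5.3478]
AᵀP(A−BK) = [28.8696 36.5217; 36.5217 57.9130]
P' = Q + AᵀP(A−BK) = [33.8696 35.5217; 35.5217 58.9130]
tr(P') = 92.7826


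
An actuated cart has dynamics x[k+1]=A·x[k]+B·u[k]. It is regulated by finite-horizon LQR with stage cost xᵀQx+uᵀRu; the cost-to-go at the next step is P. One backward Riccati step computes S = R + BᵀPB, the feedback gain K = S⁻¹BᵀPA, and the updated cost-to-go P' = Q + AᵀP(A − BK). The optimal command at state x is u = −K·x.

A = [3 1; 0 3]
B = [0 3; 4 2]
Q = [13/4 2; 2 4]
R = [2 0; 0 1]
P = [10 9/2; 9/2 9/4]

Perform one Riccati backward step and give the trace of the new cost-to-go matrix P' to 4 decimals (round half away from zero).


8.8024

BᵀP = [18.0000 9.0000; 39.0000 18.0000]
S = R + BᵀPB = [2 0; 0 1] + [36.0000 72.0000; 72.0000 153.0000] = [38.0000 72.0000; 72.0000 154.0000]
BᵀPA = [54.0000 45.0000; 117.0000 93.0000]
K = S⁻¹·BᵀPA = [-0.1617 0.3503; 0.8353 0.4401]
A−BK = [0.4940 -0.3204; -1.0240 0.7186]
AᵀP(A−BK) = [0.9970 0.0898; 0.0898 0.5554]
P' = Q + AᵀP(A−BK) = [4.2470 2.0898; 2.0898 4.5554]
tr(P') = 8.8024


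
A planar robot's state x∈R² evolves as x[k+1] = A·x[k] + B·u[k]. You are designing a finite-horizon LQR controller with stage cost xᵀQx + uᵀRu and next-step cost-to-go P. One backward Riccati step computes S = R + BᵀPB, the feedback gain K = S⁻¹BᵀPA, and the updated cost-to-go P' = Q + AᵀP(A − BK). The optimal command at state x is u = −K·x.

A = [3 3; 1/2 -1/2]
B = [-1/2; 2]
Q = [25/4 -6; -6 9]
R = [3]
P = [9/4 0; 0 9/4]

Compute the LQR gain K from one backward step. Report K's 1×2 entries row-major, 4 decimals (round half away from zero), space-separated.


-0.0896 -0.4478

BᵀP = [-1.1250 4.5000]
S = R + BᵀPB = [3] + [9.5625] = [12.5625]
BᵀPA = [-1.1250 -5.6250]
K = S⁻¹·BᵀPA = [-0.0896 -0.4478]
A−BK = [2.9552 2.7761; 0.6791 0.3955]
AᵀP(A−BK) = [20.7118 19.1838; 19.1838 18.2938]
P' = Q + AᵀP(A−BK) = [26.9618 13.1838; 13.1838 27.2938]
tr(P') = 54.2556


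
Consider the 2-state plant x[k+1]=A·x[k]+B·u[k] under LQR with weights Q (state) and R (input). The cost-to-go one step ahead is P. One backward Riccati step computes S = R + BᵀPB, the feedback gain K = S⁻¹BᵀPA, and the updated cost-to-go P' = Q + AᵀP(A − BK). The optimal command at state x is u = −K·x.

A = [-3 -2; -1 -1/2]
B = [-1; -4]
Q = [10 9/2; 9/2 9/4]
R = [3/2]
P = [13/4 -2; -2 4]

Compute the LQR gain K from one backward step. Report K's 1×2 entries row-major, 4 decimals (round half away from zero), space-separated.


BᵀP = [4.7500 -14.0000]
S = R + BᵀPB = [3/2] + [51.2500] = [52.7500]
BᵀPA = [-0.2500 -2.5000]
K = S⁻¹·BᵀPA = [-0.0047 -0.0474]
A−BK = [-3.0047 -2.0474; -1.0190 -0.6896]
AᵀP(A−BK) = [21.2488 14.4882; 14.4882 9.8815]
P' = Q + AᵀP(A−BK) = [31.2488 18.9882; 18.9882 12.1315]
tr(P') = 43.3803

-0.0047 -0.0474


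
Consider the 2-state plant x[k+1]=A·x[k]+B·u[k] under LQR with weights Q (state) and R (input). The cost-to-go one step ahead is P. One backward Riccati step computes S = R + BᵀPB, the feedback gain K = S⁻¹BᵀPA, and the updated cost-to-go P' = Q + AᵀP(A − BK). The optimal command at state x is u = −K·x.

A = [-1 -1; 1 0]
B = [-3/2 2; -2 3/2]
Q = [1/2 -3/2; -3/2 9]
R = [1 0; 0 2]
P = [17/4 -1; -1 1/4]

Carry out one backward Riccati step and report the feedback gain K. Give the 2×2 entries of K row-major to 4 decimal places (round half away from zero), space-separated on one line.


BᵀP = [-4.3750 1.0000; 7.0000 -1.6250]
S = R + BᵀPB = [1 0; 0 2] + [4.5625 -7.2500; -7.2500 11.5625] = [5.5625 -7.2500; -7.2500 13.5625]
BᵀPA = [5.3750 4.3750; -8.6250 -7.0000]
K = S⁻¹·BᵀPA = [0.4531 0.3753; -0.3937 -0.3155]
A−BK = [0.4671 0.1940; 2.4968 1.2238]
AᵀP(A−BK) = [0.6686 0.5115; 0.5115 0.3995]
P' = Q + AᵀP(A−BK) = [1.1686 -0.9885; -0.9885 9.3995]
tr(P') = 10.5681

0.4531 0.3753 -0.3937 -0.3155


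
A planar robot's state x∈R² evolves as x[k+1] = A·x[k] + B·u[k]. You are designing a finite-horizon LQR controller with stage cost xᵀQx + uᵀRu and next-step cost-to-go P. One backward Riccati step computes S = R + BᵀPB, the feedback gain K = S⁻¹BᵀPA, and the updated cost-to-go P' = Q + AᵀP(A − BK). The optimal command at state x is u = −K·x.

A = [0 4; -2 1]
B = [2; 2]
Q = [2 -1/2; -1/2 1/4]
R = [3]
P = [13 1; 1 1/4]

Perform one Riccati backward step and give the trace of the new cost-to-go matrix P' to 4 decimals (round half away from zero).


14.2617

BᵀP = [28.0000 2.5000]
S = R + BᵀPB = [3] + [61.0000] = [64.0000]
BᵀPA = [-5.0000 114.5000]
K = S⁻¹·BᵀPA = [-0.0781 1.7891]
A−BK = [0.1563 0.4219; -1.8438 -2.5781]
AᵀP(A−BK) = [0.6094 0.4453; 0.4453 11.4023]
P' = Q + AᵀP(A−BK) = [2.6094 -0.0547; -0.0547 11.6523]
tr(P') = 14.2617


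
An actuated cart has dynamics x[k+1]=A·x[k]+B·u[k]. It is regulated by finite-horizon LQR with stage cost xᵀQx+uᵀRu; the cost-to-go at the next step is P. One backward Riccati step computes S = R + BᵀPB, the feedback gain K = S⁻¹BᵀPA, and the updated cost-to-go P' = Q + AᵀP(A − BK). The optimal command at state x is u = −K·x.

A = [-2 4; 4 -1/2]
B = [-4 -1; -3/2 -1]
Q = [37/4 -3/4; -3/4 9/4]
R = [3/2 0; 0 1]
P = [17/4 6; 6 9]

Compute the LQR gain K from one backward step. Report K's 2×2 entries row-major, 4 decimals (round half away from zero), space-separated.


-0.3007 -0.5174 -0.7774 -0.0246

BᵀP = [-26.0000 -37.5000; -10.2500 -15.0000]
S = R + BᵀPB = [3/2 0; 0 1] + [160.2500 63.5000; 63.5000 25.2500] = [161.7500 63.5000; 63.5000 26.2500]
BᵀPA = [-98.0000 -85.2500; -39.5000 -33.5000]
K = S⁻¹·BᵀPA = [-0.3007 -0.5174; -0.7774 -0.0246]
A−BK = [-3.9801 1.9058; 2.7716 -1.3007]
AᵀP(A−BK) = [4.8260 -1.6759; -1.6759 1.3184]
P' = Q + AᵀP(A−BK) = [14.0760 -2.4259; -2.4259 3.5684]
tr(P') = 17.6443


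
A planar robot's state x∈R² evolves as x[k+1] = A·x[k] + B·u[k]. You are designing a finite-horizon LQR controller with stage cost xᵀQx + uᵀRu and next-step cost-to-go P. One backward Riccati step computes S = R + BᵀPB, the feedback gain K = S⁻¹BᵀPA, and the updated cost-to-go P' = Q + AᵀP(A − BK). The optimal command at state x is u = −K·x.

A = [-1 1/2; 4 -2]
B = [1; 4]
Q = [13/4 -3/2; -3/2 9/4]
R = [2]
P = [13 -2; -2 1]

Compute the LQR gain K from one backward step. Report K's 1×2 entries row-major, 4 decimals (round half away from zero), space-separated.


BᵀP = [5.0000 2.0000]
S = R + BᵀPB = [2] + [13.0000] = [15.0000]
BᵀPA = [3.0000 -1.5000]
K = S⁻¹·BᵀPA = [0.2000 -0.1000]
A−BK = [-1.2000 0.6000; 3.2000 -1.6000]
AᵀP(A−BK) = [44.4000 -22.2000; -22.2000 11.1000]
P' = Q + AᵀP(A−BK) = [47.6500 -23.7000; -23.7000 13.3500]
tr(P') = 61.0000

0.2000 -0.1000


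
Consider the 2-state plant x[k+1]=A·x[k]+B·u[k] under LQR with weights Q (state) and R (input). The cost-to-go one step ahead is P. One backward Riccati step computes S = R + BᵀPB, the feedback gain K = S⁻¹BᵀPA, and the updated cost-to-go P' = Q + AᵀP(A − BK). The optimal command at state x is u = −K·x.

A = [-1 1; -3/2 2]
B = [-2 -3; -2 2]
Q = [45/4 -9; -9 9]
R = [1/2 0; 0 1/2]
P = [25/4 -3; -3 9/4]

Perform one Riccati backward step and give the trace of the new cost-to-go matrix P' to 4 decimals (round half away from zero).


BᵀP = [-6.5000 1.5000; -24.7500 13.5000]
S = R + BᵀPB = [1/2 0; 0 1/2] + [10.0000 22.5000; 22.5000 101.2500] = [10.5000 22.5000; 22.5000 101.7500]
BᵀPA = [4.2500 -3.5000; 4.5000 2.2500]
K = S⁻¹·BᵀPA = [0.5892 -0.7236; -0.0861 0.1821]
A−BK = [-0.0798 0.0992; -0.1495 0.1886]
AᵀP(A−BK) = [0.1958 -0.2443; -0.2443 0.3076]
P' = Q + AᵀP(A−BK) = [11.4458 -9.2443; -9.2443 9.3076]
tr(P') = 20.7534

20.7534
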